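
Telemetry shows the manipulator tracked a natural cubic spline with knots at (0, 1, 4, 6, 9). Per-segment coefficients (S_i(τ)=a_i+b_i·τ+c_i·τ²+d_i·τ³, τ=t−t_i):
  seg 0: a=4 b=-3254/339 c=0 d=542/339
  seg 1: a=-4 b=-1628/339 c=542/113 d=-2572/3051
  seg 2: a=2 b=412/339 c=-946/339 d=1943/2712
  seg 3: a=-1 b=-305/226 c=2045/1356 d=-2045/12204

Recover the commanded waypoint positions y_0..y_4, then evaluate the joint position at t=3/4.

y_0 = S_0(0) = a_0 = 4
y_1 = S_1(0) = a_1 = -4
y_2 = S_2(0) = a_2 = 2
y_3 = S_3(0) = a_3 = -1
y_4 = S_3(3) = 4
t_q=3/4 is in segment 0 (τ=3/4); S_0(τ)=-9129/3616

y_0=4 y_1=-4 y_2=2 y_3=-1 y_4=4
S(3/4) = -9129/3616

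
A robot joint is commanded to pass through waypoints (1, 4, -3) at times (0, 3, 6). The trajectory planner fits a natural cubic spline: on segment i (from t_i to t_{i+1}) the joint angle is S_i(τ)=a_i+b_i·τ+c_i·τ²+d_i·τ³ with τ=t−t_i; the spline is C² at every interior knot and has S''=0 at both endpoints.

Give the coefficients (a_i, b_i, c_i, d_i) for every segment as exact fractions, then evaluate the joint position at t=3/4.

Δ: Δ0=1, Δ1=-7/3
row 1: diag=12, rhs=-20; c'=1/4, d'=-5/3
back: M1=-5/3
M: M0=0, M1=-5/3, M2=0
seg 0: a=1, c=M0/2=0, d=(M1−M0)/(6·3)=-5/54, b=Δ0−h0·(2M0+M1)/6=11/6
seg 1: a=4, c=M1/2=-5/6, d=(M2−M1)/(6·3)=5/54, b=Δ1−h1·(2M1+M2)/6=-2/3
t_q=3/4 → seg 0, τ=3/4; S=1+11/6·τ+0·τ²+-5/54·τ³=299/128

  seg 0: a=1 b=11/6 c=0 d=-5/54
  seg 1: a=4 b=-2/3 c=-5/6 d=5/54
S(3/4) = 299/128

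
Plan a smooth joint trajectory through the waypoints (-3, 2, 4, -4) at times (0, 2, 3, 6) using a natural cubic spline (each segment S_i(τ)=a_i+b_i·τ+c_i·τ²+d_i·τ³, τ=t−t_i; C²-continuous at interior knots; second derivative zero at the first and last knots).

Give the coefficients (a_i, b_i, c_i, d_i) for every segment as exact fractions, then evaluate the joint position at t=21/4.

Δ: Δ0=5/2, Δ1=2, Δ2=-8/3
row 1: diag=6, rhs=-3; c'=1/6, d'=-1/2
row 2: denom=8−1·1/6=47/6; d'=(-28−1·-1/2)/(47/6)=-165/47
back: M2=-165/47
back: M1=-1/2−1/6·-165/47=4/47
M: M0=0, M1=4/47, M2=-165/47, M3=0
seg 0: a=-3, c=M0/2=0, d=(M1−M0)/(6·2)=1/141, b=Δ0−h0·(2M0+M1)/6=697/282
seg 1: a=2, c=M1/2=2/47, d=(M2−M1)/(6·1)=-169/282, b=Δ1−h1·(2M1+M2)/6=721/282
seg 2: a=4, c=M2/2=-165/94, d=(M3−M2)/(6·3)=55/282, b=Δ2−h2·(2M2+M3)/6=119/141
t_q=21/4 → seg 2, τ=9/4; S=4+119/141·τ+-165/94·τ²+55/282·τ³=-4607/6016

  seg 0: a=-3 b=697/282 c=0 d=1/141
  seg 1: a=2 b=721/282 c=2/47 d=-169/282
  seg 2: a=4 b=119/141 c=-165/94 d=55/282
S(21/4) = -4607/6016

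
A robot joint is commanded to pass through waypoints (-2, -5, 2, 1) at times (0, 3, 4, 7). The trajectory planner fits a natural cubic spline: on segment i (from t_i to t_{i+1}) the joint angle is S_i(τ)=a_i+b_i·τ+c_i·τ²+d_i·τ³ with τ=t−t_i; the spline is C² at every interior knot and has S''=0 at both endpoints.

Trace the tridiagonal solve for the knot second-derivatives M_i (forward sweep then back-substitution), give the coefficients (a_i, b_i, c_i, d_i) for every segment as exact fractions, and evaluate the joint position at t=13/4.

  seg 0: a=-2 b=-277/63 c=0 d=214/567
  seg 1: a=-5 b=365/63 c=214/63 d=-46/21
  seg 2: a=2 b=379/63 c=-200/63 d=200/567
S(13/4) = -2267/672

Δ: Δ0=-1, Δ1=7, Δ2=-1/3
row 1: diag=8, rhs=48; c'=1/8, d'=6
row 2: denom=8−1·1/8=63/8; d'=(-44−1·6)/(63/8)=-400/63
back: M2=-400/63
back: M1=6−1/8·-400/63=428/63
M: M0=0, M1=428/63, M2=-400/63, M3=0
seg 0: a=-2, c=M0/2=0, d=(M1−M0)/(6·3)=214/567, b=Δ0−h0·(2M0+M1)/6=-277/63
seg 1: a=-5, c=M1/2=214/63, d=(M2−M1)/(6·1)=-46/21, b=Δ1−h1·(2M1+M2)/6=365/63
seg 2: a=2, c=M2/2=-200/63, d=(M3−M2)/(6·3)=200/567, b=Δ2−h2·(2M2+M3)/6=379/63
t_q=13/4 → seg 1, τ=1/4; S=-5+365/63·τ+214/63·τ²+-46/21·τ³=-2267/672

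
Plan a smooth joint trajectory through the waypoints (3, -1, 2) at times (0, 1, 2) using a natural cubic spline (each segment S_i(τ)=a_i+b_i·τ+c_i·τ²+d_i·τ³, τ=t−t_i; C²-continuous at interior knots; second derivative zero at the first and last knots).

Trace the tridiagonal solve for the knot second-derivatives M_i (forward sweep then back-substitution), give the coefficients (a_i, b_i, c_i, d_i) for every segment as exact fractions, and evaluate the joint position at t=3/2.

  seg 0: a=3 b=-23/4 c=0 d=7/4
  seg 1: a=-1 b=-1/2 c=21/4 d=-7/4
S(3/2) = -5/32

Δ: Δ0=-4, Δ1=3
row 1: diag=4, rhs=42; c'=1/4, d'=21/2
back: M1=21/2
M: M0=0, M1=21/2, M2=0
seg 0: a=3, c=M0/2=0, d=(M1−M0)/(6·1)=7/4, b=Δ0−h0·(2M0+M1)/6=-23/4
seg 1: a=-1, c=M1/2=21/4, d=(M2−M1)/(6·1)=-7/4, b=Δ1−h1·(2M1+M2)/6=-1/2
t_q=3/2 → seg 1, τ=1/2; S=-1+-1/2·τ+21/4·τ²+-7/4·τ³=-5/32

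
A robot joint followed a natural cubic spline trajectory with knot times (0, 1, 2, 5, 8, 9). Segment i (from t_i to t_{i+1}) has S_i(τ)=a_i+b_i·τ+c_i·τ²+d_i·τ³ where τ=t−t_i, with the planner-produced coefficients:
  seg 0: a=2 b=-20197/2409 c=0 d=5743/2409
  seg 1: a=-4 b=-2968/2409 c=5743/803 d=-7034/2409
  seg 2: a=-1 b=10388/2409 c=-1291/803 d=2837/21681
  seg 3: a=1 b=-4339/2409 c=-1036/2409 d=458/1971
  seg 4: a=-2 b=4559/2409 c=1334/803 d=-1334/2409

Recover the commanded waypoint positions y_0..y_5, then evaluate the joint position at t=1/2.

y_0 = S_0(0) = a_0 = 2
y_1 = S_1(0) = a_1 = -4
y_2 = S_2(0) = a_2 = -1
y_3 = S_3(0) = a_3 = 1
y_4 = S_4(0) = a_4 = -2
y_5 = S_4(1) = 1
t_q=1/2 is in segment 0 (τ=1/2); S_0(τ)=-12167/6424

y_0=2 y_1=-4 y_2=-1 y_3=1 y_4=-2 y_5=1
S(1/2) = -12167/6424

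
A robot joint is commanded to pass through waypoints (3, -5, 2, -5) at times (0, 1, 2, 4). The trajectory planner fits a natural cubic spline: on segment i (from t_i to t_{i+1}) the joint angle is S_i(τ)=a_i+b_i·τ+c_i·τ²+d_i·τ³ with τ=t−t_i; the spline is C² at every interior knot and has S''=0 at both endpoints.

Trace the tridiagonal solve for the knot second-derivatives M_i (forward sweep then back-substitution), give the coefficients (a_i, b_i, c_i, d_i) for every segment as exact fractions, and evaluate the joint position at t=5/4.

  seg 0: a=3 b=-569/46 c=0 d=201/46
  seg 1: a=-5 b=17/23 c=603/46 d=-315/46
  seg 2: a=2 b=295/46 c=-171/23 d=57/46
S(5/4) = -12079/2944

Δ: Δ0=-8, Δ1=7, Δ2=-7/2
row 1: diag=4, rhs=90; c'=1/4, d'=45/2
row 2: denom=6−1·1/4=23/4; d'=(-63−1·45/2)/(23/4)=-342/23
back: M2=-342/23
back: M1=45/2−1/4·-342/23=603/23
M: M0=0, M1=603/23, M2=-342/23, M3=0
seg 0: a=3, c=M0/2=0, d=(M1−M0)/(6·1)=201/46, b=Δ0−h0·(2M0+M1)/6=-569/46
seg 1: a=-5, c=M1/2=603/46, d=(M2−M1)/(6·1)=-315/46, b=Δ1−h1·(2M1+M2)/6=17/23
seg 2: a=2, c=M2/2=-171/23, d=(M3−M2)/(6·2)=57/46, b=Δ2−h2·(2M2+M3)/6=295/46
t_q=5/4 → seg 1, τ=1/4; S=-5+17/23·τ+603/46·τ²+-315/46·τ³=-12079/2944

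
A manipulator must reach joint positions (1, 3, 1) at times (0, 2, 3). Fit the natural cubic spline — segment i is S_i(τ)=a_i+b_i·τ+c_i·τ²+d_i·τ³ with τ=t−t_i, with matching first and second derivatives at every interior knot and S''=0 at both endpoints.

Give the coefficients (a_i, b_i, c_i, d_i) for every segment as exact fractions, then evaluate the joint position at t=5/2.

  seg 0: a=1 b=2 c=0 d=-1/4
  seg 1: a=3 b=-1 c=-3/2 d=1/2
S(5/2) = 35/16

Δ: Δ0=1, Δ1=-2
row 1: diag=6, rhs=-18; c'=1/6, d'=-3
back: M1=-3
M: M0=0, M1=-3, M2=0
seg 0: a=1, c=M0/2=0, d=(M1−M0)/(6·2)=-1/4, b=Δ0−h0·(2M0+M1)/6=2
seg 1: a=3, c=M1/2=-3/2, d=(M2−M1)/(6·1)=1/2, b=Δ1−h1·(2M1+M2)/6=-1
t_q=5/2 → seg 1, τ=1/2; S=3+-1·τ+-3/2·τ²+1/2·τ³=35/16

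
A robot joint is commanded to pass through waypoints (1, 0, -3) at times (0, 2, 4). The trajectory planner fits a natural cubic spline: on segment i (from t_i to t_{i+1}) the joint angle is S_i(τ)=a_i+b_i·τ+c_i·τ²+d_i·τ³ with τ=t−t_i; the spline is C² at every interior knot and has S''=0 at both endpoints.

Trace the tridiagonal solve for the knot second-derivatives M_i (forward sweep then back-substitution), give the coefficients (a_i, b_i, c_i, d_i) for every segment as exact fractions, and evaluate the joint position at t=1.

  seg 0: a=1 b=-1/4 c=0 d=-1/16
  seg 1: a=0 b=-1 c=-3/8 d=1/16
S(1) = 11/16

Δ: Δ0=-1/2, Δ1=-3/2
row 1: diag=8, rhs=-6; c'=1/4, d'=-3/4
back: M1=-3/4
M: M0=0, M1=-3/4, M2=0
seg 0: a=1, c=M0/2=0, d=(M1−M0)/(6·2)=-1/16, b=Δ0−h0·(2M0+M1)/6=-1/4
seg 1: a=0, c=M1/2=-3/8, d=(M2−M1)/(6·2)=1/16, b=Δ1−h1·(2M1+M2)/6=-1
t_q=1 → seg 0, τ=1; S=1+-1/4·τ+0·τ²+-1/16·τ³=11/16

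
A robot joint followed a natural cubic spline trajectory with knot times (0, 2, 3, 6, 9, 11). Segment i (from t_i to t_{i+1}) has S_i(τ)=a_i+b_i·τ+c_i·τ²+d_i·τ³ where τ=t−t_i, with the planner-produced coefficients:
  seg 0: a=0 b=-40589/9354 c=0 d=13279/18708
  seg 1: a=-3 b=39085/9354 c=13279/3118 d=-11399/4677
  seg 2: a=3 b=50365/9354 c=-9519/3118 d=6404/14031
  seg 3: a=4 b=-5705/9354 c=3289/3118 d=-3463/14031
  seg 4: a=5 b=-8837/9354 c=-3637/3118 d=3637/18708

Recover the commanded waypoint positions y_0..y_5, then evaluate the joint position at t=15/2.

y_0=0 y_1=-3 y_2=3 y_3=4 y_4=5 y_5=0
S(15/2) = 28845/6236

y_0 = S_0(0) = a_0 = 0
y_1 = S_1(0) = a_1 = -3
y_2 = S_2(0) = a_2 = 3
y_3 = S_3(0) = a_3 = 4
y_4 = S_4(0) = a_4 = 5
y_5 = S_4(2) = 0
t_q=15/2 is in segment 3 (τ=3/2); S_3(τ)=28845/6236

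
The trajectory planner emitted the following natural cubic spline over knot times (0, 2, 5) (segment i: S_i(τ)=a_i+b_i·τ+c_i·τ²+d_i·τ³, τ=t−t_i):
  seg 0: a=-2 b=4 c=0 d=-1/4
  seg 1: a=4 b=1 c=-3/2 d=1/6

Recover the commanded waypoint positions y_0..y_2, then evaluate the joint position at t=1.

y_0 = S_0(0) = a_0 = -2
y_1 = S_1(0) = a_1 = 4
y_2 = S_1(3) = -2
t_q=1 is in segment 0 (τ=1); S_0(τ)=7/4

y_0=-2 y_1=4 y_2=-2
S(1) = 7/4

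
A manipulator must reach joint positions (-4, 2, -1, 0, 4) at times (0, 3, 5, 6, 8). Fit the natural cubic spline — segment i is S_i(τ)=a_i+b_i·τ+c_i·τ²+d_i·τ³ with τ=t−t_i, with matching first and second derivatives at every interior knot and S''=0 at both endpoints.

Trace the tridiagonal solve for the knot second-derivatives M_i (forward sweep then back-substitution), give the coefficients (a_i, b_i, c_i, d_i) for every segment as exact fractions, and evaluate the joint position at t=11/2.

  seg 0: a=-4 b=2207/652 c=0 d=-301/1956
  seg 1: a=2 b=-251/326 c=-903/652 d=665/1304
  seg 2: a=-1 b=-31/163 c=273/163 d=-79/163
  seg 3: a=0 b=278/163 c=36/163 d=-6/163
S(11/2) = -961/1304

Δ: Δ0=2, Δ1=-3/2, Δ2=1, Δ3=2
row 1: diag=10, rhs=-21; c'=1/5, d'=-21/10
row 2: denom=6−2·1/5=28/5; d'=(15−2·-21/10)/(28/5)=24/7
row 3: denom=6−1·5/28=163/28; d'=(6−1·24/7)/(163/28)=72/163
back: M3=72/163
back: M2=24/7−5/28·72/163=546/163
back: M1=-21/10−1/5·546/163=-903/326
M: M0=0, M1=-903/326, M2=546/163, M3=72/163, M4=0
seg 0: a=-4, c=M0/2=0, d=(M1−M0)/(6·3)=-301/1956, b=Δ0−h0·(2M0+M1)/6=2207/652
seg 1: a=2, c=M1/2=-903/652, d=(M2−M1)/(6·2)=665/1304, b=Δ1−h1·(2M1+M2)/6=-251/326
seg 2: a=-1, c=M2/2=273/163, d=(M3−M2)/(6·1)=-79/163, b=Δ2−h2·(2M2+M3)/6=-31/163
seg 3: a=0, c=M3/2=36/163, d=(M4−M3)/(6·2)=-6/163, b=Δ3−h3·(2M3+M4)/6=278/163
t_q=11/2 → seg 2, τ=1/2; S=-1+-31/163·τ+273/163·τ²+-79/163·τ³=-961/1304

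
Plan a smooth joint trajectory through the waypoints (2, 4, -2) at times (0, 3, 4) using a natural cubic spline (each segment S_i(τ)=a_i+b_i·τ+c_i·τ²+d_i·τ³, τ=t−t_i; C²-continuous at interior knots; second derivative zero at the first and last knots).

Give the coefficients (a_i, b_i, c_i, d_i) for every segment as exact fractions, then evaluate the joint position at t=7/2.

  seg 0: a=2 b=19/6 c=0 d=-5/18
  seg 1: a=4 b=-13/3 c=-5/2 d=5/6
S(7/2) = 21/16

Δ: Δ0=2/3, Δ1=-6
row 1: diag=8, rhs=-40; c'=1/8, d'=-5
back: M1=-5
M: M0=0, M1=-5, M2=0
seg 0: a=2, c=M0/2=0, d=(M1−M0)/(6·3)=-5/18, b=Δ0−h0·(2M0+M1)/6=19/6
seg 1: a=4, c=M1/2=-5/2, d=(M2−M1)/(6·1)=5/6, b=Δ1−h1·(2M1+M2)/6=-13/3
t_q=7/2 → seg 1, τ=1/2; S=4+-13/3·τ+-5/2·τ²+5/6·τ³=21/16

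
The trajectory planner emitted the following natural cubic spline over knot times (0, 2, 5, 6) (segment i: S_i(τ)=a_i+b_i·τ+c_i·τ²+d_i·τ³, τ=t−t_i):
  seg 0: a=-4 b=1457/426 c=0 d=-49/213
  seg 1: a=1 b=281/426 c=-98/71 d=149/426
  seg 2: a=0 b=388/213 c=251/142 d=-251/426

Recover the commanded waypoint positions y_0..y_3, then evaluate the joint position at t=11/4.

y_0 = S_0(0) = a_0 = -4
y_1 = S_1(0) = a_1 = 1
y_2 = S_2(0) = a_2 = 0
y_3 = S_2(1) = 3
t_q=11/4 is in segment 1 (τ=3/4); S_1(τ)=7869/9088

y_0=-4 y_1=1 y_2=0 y_3=3
S(11/4) = 7869/9088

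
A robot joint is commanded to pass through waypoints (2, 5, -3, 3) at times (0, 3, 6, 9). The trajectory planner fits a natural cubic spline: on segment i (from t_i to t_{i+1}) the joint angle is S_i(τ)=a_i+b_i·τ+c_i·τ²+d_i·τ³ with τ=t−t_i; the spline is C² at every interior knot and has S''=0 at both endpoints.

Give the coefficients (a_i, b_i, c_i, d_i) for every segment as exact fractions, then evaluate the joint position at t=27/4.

  seg 0: a=2 b=103/45 c=0 d=-58/405
  seg 1: a=5 b=-71/45 c=-58/45 d=25/81
  seg 2: a=-3 b=-44/45 c=67/45 d=-67/405
S(27/4) = -949/320

Δ: Δ0=1, Δ1=-8/3, Δ2=2
row 1: diag=12, rhs=-22; c'=1/4, d'=-11/6
row 2: denom=12−3·1/4=45/4; d'=(28−3·-11/6)/(45/4)=134/45
back: M2=134/45
back: M1=-11/6−1/4·134/45=-116/45
M: M0=0, M1=-116/45, M2=134/45, M3=0
seg 0: a=2, c=M0/2=0, d=(M1−M0)/(6·3)=-58/405, b=Δ0−h0·(2M0+M1)/6=103/45
seg 1: a=5, c=M1/2=-58/45, d=(M2−M1)/(6·3)=25/81, b=Δ1−h1·(2M1+M2)/6=-71/45
seg 2: a=-3, c=M2/2=67/45, d=(M3−M2)/(6·3)=-67/405, b=Δ2−h2·(2M2+M3)/6=-44/45
t_q=27/4 → seg 2, τ=3/4; S=-3+-44/45·τ+67/45·τ²+-67/405·τ³=-949/320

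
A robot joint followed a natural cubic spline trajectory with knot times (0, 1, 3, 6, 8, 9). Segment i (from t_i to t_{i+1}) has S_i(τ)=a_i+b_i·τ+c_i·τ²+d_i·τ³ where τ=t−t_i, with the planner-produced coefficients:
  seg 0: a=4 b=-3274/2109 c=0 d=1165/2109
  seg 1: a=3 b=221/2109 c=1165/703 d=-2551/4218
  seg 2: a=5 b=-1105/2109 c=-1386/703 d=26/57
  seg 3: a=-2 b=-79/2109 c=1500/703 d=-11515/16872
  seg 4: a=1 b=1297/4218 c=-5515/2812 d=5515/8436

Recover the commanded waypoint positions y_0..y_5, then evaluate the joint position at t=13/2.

y_0=4 y_1=3 y_2=5 y_3=-2 y_4=1 y_5=0
S(13/2) = -70665/44992

y_0 = S_0(0) = a_0 = 4
y_1 = S_1(0) = a_1 = 3
y_2 = S_2(0) = a_2 = 5
y_3 = S_3(0) = a_3 = -2
y_4 = S_4(0) = a_4 = 1
y_5 = S_4(1) = 0
t_q=13/2 is in segment 3 (τ=1/2); S_3(τ)=-70665/44992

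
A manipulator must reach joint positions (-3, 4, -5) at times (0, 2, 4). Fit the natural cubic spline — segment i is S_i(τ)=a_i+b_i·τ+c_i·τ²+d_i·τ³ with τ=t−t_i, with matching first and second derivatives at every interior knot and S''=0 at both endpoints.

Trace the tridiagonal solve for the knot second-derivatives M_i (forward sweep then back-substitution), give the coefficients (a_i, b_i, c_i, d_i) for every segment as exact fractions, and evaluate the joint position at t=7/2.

Δ: Δ0=7/2, Δ1=-9/2
row 1: diag=8, rhs=-48; c'=1/4, d'=-6
back: M1=-6
M: M0=0, M1=-6, M2=0
seg 0: a=-3, c=M0/2=0, d=(M1−M0)/(6·2)=-1/2, b=Δ0−h0·(2M0+M1)/6=11/2
seg 1: a=4, c=M1/2=-3, d=(M2−M1)/(6·2)=1/2, b=Δ1−h1·(2M1+M2)/6=-1/2
t_q=7/2 → seg 1, τ=3/2; S=4+-1/2·τ+-3·τ²+1/2·τ³=-29/16

  seg 0: a=-3 b=11/2 c=0 d=-1/2
  seg 1: a=4 b=-1/2 c=-3 d=1/2
S(7/2) = -29/16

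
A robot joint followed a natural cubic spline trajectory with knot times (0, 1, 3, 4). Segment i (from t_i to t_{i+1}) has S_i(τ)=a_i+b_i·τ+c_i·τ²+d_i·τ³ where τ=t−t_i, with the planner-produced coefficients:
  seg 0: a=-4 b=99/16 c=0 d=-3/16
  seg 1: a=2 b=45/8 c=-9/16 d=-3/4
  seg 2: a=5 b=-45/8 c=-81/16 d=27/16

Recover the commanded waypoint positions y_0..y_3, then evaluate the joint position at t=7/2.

y_0=-4 y_1=2 y_2=5 y_3=-4
S(7/2) = 145/128

y_0 = S_0(0) = a_0 = -4
y_1 = S_1(0) = a_1 = 2
y_2 = S_2(0) = a_2 = 5
y_3 = S_2(1) = -4
t_q=7/2 is in segment 2 (τ=1/2); S_2(τ)=145/128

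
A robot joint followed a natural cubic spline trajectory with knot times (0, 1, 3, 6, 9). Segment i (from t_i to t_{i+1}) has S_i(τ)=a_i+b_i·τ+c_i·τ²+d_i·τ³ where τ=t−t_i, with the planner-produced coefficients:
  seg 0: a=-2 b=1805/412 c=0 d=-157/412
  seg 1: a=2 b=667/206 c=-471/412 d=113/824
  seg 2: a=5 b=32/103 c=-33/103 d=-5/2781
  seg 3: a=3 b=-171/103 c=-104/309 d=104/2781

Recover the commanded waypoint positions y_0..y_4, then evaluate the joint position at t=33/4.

y_0 = S_0(0) = a_0 = -2
y_1 = S_1(0) = a_1 = 2
y_2 = S_2(0) = a_2 = 5
y_3 = S_3(0) = a_3 = 3
y_4 = S_3(3) = -4
t_q=33/4 is in segment 3 (τ=9/4); S_3(τ)=-1659/824

y_0=-2 y_1=2 y_2=5 y_3=3 y_4=-4
S(33/4) = -1659/824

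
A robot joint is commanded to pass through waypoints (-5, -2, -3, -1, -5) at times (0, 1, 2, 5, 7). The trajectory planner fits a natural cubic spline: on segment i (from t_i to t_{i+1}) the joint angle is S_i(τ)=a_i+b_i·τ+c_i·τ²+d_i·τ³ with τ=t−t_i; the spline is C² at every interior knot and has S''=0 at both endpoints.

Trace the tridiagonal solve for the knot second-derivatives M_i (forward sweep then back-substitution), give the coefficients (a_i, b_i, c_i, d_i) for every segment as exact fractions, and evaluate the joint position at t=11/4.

Δ: Δ0=3, Δ1=-1, Δ2=2/3, Δ3=-2
row 1: diag=4, rhs=-24; c'=1/4, d'=-6
row 2: denom=8−1·1/4=31/4; d'=(10−1·-6)/(31/4)=64/31
row 3: denom=10−3·12/31=274/31; d'=(-16−3·64/31)/(274/31)=-344/137
back: M3=-344/137
back: M2=64/31−12/31·-344/137=416/137
back: M1=-6−1/4·416/137=-926/137
M: M0=0, M1=-926/137, M2=416/137, M3=-344/137, M4=0
seg 0: a=-5, c=M0/2=0, d=(M1−M0)/(6·1)=-463/411, b=Δ0−h0·(2M0+M1)/6=1696/411
seg 1: a=-2, c=M1/2=-463/137, d=(M2−M1)/(6·1)=671/411, b=Δ1−h1·(2M1+M2)/6=307/411
seg 2: a=-3, c=M2/2=208/137, d=(M3−M2)/(6·3)=-380/1233, b=Δ2−h2·(2M2+M3)/6=-458/411
seg 3: a=-1, c=M3/2=-172/137, d=(M4−M3)/(6·2)=86/411, b=Δ3−h3·(2M3+M4)/6=-134/411
t_q=11/4 → seg 2, τ=3/4; S=-3+-458/411·τ+208/137·τ²+-380/1233·τ³=-6821/2192

  seg 0: a=-5 b=1696/411 c=0 d=-463/411
  seg 1: a=-2 b=307/411 c=-463/137 d=671/411
  seg 2: a=-3 b=-458/411 c=208/137 d=-380/1233
  seg 3: a=-1 b=-134/411 c=-172/137 d=86/411
S(11/4) = -6821/2192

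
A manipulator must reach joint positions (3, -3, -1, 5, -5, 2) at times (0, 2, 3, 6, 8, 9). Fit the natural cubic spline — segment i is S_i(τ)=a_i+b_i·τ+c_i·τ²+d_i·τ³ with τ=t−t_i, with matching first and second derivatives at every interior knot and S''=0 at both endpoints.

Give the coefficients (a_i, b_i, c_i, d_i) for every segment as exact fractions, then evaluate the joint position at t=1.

  seg 0: a=3 b=-2617/577 c=0 d=443/1154
  seg 1: a=-3 b=41/577 c=1329/577 d=-216/577
  seg 2: a=-1 b=2051/577 c=681/577 d=-980/1731
  seg 3: a=5 b=-2683/577 c=-2259/577 d=1079/577
  seg 4: a=-5 b=1229/577 c=4215/577 d=-1405/577
S(1) = -1329/1154

Δ: Δ0=-3, Δ1=2, Δ2=2, Δ3=-5, Δ4=7
row 1: diag=6, rhs=30; c'=1/6, d'=5
row 2: denom=8−1·1/6=47/6; d'=(0−1·5)/(47/6)=-30/47
row 3: denom=10−3·18/47=416/47; d'=(-42−3·-30/47)/(416/47)=-471/104
row 4: denom=6−2·47/208=577/104; d'=(72−2·-471/104)/(577/104)=8430/577
back: M4=8430/577
back: M3=-471/104−47/208·8430/577=-4518/577
back: M2=-30/47−18/47·-4518/577=1362/577
back: M1=5−1/6·1362/577=2658/577
M: M0=0, M1=2658/577, M2=1362/577, M3=-4518/577, M4=8430/577, M5=0
seg 0: a=3, c=M0/2=0, d=(M1−M0)/(6·2)=443/1154, b=Δ0−h0·(2M0+M1)/6=-2617/577
seg 1: a=-3, c=M1/2=1329/577, d=(M2−M1)/(6·1)=-216/577, b=Δ1−h1·(2M1+M2)/6=41/577
seg 2: a=-1, c=M2/2=681/577, d=(M3−M2)/(6·3)=-980/1731, b=Δ2−h2·(2M2+M3)/6=2051/577
seg 3: a=5, c=M3/2=-2259/577, d=(M4−M3)/(6·2)=1079/577, b=Δ3−h3·(2M3+M4)/6=-2683/577
seg 4: a=-5, c=M4/2=4215/577, d=(M5−M4)/(6·1)=-1405/577, b=Δ4−h4·(2M4+M5)/6=1229/577
t_q=1 → seg 0, τ=1; S=3+-2617/577·τ+0·τ²+443/1154·τ³=-1329/1154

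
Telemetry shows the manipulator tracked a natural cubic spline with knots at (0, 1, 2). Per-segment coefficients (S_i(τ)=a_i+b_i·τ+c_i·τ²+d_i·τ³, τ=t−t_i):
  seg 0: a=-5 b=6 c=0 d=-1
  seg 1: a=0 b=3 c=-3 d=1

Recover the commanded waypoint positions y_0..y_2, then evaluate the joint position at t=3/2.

y_0 = S_0(0) = a_0 = -5
y_1 = S_1(0) = a_1 = 0
y_2 = S_1(1) = 1
t_q=3/2 is in segment 1 (τ=1/2); S_1(τ)=7/8

y_0=-5 y_1=0 y_2=1
S(3/2) = 7/8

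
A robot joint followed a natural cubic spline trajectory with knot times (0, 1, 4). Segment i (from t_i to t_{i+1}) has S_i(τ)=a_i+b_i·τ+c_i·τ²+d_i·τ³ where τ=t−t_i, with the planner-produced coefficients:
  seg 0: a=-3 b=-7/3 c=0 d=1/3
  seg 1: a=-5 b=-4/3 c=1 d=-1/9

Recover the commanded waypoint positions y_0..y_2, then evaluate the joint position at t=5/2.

y_0 = S_0(0) = a_0 = -3
y_1 = S_1(0) = a_1 = -5
y_2 = S_1(3) = -3
t_q=5/2 is in segment 1 (τ=3/2); S_1(τ)=-41/8

y_0=-3 y_1=-5 y_2=-3
S(5/2) = -41/8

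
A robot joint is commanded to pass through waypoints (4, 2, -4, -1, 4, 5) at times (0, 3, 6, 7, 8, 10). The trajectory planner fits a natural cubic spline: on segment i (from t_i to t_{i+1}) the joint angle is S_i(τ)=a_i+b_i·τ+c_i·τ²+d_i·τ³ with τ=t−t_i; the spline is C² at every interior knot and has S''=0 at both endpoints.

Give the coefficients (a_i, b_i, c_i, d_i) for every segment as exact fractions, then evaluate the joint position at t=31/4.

  seg 0: a=4 b=625/3858 c=0 d=-3197/34722
  seg 1: a=2 b=-4483/1929 c=-3197/3858 d=10841/34722
  seg 2: a=-4 b=4375/3858 c=1274/643 d=-445/3858
  seg 3: a=-1 b=9164/1929 c=2103/1286 d=-5347/3858
  seg 4: a=4 b=14905/3858 c=-1622/643 d=811/1929
S(31/4) = 238529/82304

Δ: Δ0=-2/3, Δ1=-2, Δ2=3, Δ3=5, Δ4=1/2
row 1: diag=12, rhs=-8; c'=1/4, d'=-2/3
row 2: denom=8−3·1/4=29/4; d'=(30−3·-2/3)/(29/4)=128/29
row 3: denom=4−1·4/29=112/29; d'=(12−1·128/29)/(112/29)=55/28
row 4: denom=6−1·29/112=643/112; d'=(-27−1·55/28)/(643/112)=-3244/643
back: M4=-3244/643
back: M3=55/28−29/112·-3244/643=2103/643
back: M2=128/29−4/29·2103/643=2548/643
back: M1=-2/3−1/4·2548/643=-3197/1929
M: M0=0, M1=-3197/1929, M2=2548/643, M3=2103/643, M4=-3244/643, M5=0
seg 0: a=4, c=M0/2=0, d=(M1−M0)/(6·3)=-3197/34722, b=Δ0−h0·(2M0+M1)/6=625/3858
seg 1: a=2, c=M1/2=-3197/3858, d=(M2−M1)/(6·3)=10841/34722, b=Δ1−h1·(2M1+M2)/6=-4483/1929
seg 2: a=-4, c=M2/2=1274/643, d=(M3−M2)/(6·1)=-445/3858, b=Δ2−h2·(2M2+M3)/6=4375/3858
seg 3: a=-1, c=M3/2=2103/1286, d=(M4−M3)/(6·1)=-5347/3858, b=Δ3−h3·(2M3+M4)/6=9164/1929
seg 4: a=4, c=M4/2=-1622/643, d=(M5−M4)/(6·2)=811/1929, b=Δ4−h4·(2M4+M5)/6=14905/3858
t_q=31/4 → seg 3, τ=3/4; S=-1+9164/1929·τ+2103/1286·τ²+-5347/3858·τ³=238529/82304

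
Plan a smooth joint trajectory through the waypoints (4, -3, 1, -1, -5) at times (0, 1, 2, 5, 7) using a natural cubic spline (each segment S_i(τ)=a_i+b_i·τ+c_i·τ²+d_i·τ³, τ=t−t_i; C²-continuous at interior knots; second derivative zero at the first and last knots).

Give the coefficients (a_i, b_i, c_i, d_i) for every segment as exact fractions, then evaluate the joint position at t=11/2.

  seg 0: a=4 b=-8225/822 c=0 d=2471/822
  seg 1: a=-3 b=-406/411 c=2471/274 d=-3313/822
  seg 2: a=1 b=4075/822 c=-421/137 d=985/2466
  seg 3: a=-1 b=-1108/411 c=143/274 d=-143/1644
S(11/2) = -9769/4384

Δ: Δ0=-7, Δ1=4, Δ2=-2/3, Δ3=-2
row 1: diag=4, rhs=66; c'=1/4, d'=33/2
row 2: denom=8−1·1/4=31/4; d'=(-28−1·33/2)/(31/4)=-178/31
row 3: denom=10−3·12/31=274/31; d'=(-8−3·-178/31)/(274/31)=143/137
back: M3=143/137
back: M2=-178/31−12/31·143/137=-842/137
back: M1=33/2−1/4·-842/137=2471/137
M: M0=0, M1=2471/137, M2=-842/137, M3=143/137, M4=0
seg 0: a=4, c=M0/2=0, d=(M1−M0)/(6·1)=2471/822, b=Δ0−h0·(2M0+M1)/6=-8225/822
seg 1: a=-3, c=M1/2=2471/274, d=(M2−M1)/(6·1)=-3313/822, b=Δ1−h1·(2M1+M2)/6=-406/411
seg 2: a=1, c=M2/2=-421/137, d=(M3−M2)/(6·3)=985/2466, b=Δ2−h2·(2M2+M3)/6=4075/822
seg 3: a=-1, c=M3/2=143/274, d=(M4−M3)/(6·2)=-143/1644, b=Δ3−h3·(2M3+M4)/6=-1108/411
t_q=11/2 → seg 3, τ=1/2; S=-1+-1108/411·τ+143/274·τ²+-143/1644·τ³=-9769/4384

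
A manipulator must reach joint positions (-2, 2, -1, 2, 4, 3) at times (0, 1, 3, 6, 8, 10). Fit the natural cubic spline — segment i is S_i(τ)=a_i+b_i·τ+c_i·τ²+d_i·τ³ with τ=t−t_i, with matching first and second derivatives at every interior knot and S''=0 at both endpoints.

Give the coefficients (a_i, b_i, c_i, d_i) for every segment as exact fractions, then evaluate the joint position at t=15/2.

Δ: Δ0=4, Δ1=-3/2, Δ2=1, Δ3=1, Δ4=-1/2
row 1: diag=6, rhs=-33; c'=1/3, d'=-11/2
row 2: denom=10−2·1/3=28/3; d'=(15−2·-11/2)/(28/3)=39/14
row 3: denom=10−3·9/28=253/28; d'=(0−3·39/14)/(253/28)=-234/253
row 4: denom=8−2·56/253=1912/253; d'=(-9−2·-234/253)/(1912/253)=-1809/1912
back: M4=-1809/1912
back: M3=-234/253−56/253·-1809/1912=-171/239
back: M2=39/14−9/28·-171/239=2883/956
back: M1=-11/2−1/3·2883/956=-6219/956
M: M0=0, M1=-6219/956, M2=2883/956, M3=-171/239, M4=-1809/1912, M5=0
seg 0: a=-2, c=M0/2=0, d=(M1−M0)/(6·1)=-2073/1912, b=Δ0−h0·(2M0+M1)/6=9721/1912
seg 1: a=2, c=M1/2=-6219/1912, d=(M2−M1)/(6·2)=1517/1912, b=Δ1−h1·(2M1+M2)/6=1751/956
seg 2: a=-1, c=M2/2=2883/1912, d=(M3−M2)/(6·3)=-1189/5736, b=Δ2−h2·(2M2+M3)/6=-1585/956
seg 3: a=2, c=M3/2=-171/478, d=(M4−M3)/(6·2)=-147/7648, b=Δ3−h3·(2M3+M4)/6=3427/1912
seg 4: a=4, c=M4/2=-1809/3824, d=(M5−M4)/(6·2)=603/7648, b=Δ4−h4·(2M4+M5)/6=125/956
t_q=15/2 → seg 3, τ=3/2; S=2+3427/1912·τ+-171/478·τ²+-147/7648·τ³=233647/61184

  seg 0: a=-2 b=9721/1912 c=0 d=-2073/1912
  seg 1: a=2 b=1751/956 c=-6219/1912 d=1517/1912
  seg 2: a=-1 b=-1585/956 c=2883/1912 d=-1189/5736
  seg 3: a=2 b=3427/1912 c=-171/478 d=-147/7648
  seg 4: a=4 b=125/956 c=-1809/3824 d=603/7648
S(15/2) = 233647/61184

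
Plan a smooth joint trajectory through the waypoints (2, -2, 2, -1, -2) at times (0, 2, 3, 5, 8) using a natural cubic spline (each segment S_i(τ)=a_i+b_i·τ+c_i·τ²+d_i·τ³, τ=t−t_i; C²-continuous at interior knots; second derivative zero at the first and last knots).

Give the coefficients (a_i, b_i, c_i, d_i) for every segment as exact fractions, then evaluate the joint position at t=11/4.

  seg 0: a=2 b=-2158/489 c=0 d=295/489
  seg 1: a=-2 b=1382/489 c=590/163 d=-1196/489
  seg 2: a=2 b=1334/489 c=-606/163 d=3137/3912
  seg 3: a=-1 b=-2465/978 c=713/652 d=-713/5868
S(11/4) = 2931/2608

Δ: Δ0=-2, Δ1=4, Δ2=-3/2, Δ3=-1/3
row 1: diag=6, rhs=36; c'=1/6, d'=6
row 2: denom=6−1·1/6=35/6; d'=(-33−1·6)/(35/6)=-234/35
row 3: denom=10−2·12/35=326/35; d'=(7−2·-234/35)/(326/35)=713/326
back: M3=713/326
back: M2=-234/35−12/35·713/326=-1212/163
back: M1=6−1/6·-1212/163=1180/163
M: M0=0, M1=1180/163, M2=-1212/163, M3=713/326, M4=0
seg 0: a=2, c=M0/2=0, d=(M1−M0)/(6·2)=295/489, b=Δ0−h0·(2M0+M1)/6=-2158/489
seg 1: a=-2, c=M1/2=590/163, d=(M2−M1)/(6·1)=-1196/489, b=Δ1−h1·(2M1+M2)/6=1382/489
seg 2: a=2, c=M2/2=-606/163, d=(M3−M2)/(6·2)=3137/3912, b=Δ2−h2·(2M2+M3)/6=1334/489
seg 3: a=-1, c=M3/2=713/652, d=(M4−M3)/(6·3)=-713/5868, b=Δ3−h3·(2M3+M4)/6=-2465/978
t_q=11/4 → seg 1, τ=3/4; S=-2+1382/489·τ+590/163·τ²+-1196/489·τ³=2931/2608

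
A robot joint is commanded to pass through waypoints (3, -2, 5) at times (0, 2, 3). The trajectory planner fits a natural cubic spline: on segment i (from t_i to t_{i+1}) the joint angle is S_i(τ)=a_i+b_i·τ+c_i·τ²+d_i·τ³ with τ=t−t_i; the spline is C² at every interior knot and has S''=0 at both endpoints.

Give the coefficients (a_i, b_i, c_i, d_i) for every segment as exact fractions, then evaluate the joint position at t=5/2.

Δ: Δ0=-5/2, Δ1=7
row 1: diag=6, rhs=57; c'=1/6, d'=19/2
back: M1=19/2
M: M0=0, M1=19/2, M2=0
seg 0: a=3, c=M0/2=0, d=(M1−M0)/(6·2)=19/24, b=Δ0−h0·(2M0+M1)/6=-17/3
seg 1: a=-2, c=M1/2=19/4, d=(M2−M1)/(6·1)=-19/12, b=Δ1−h1·(2M1+M2)/6=23/6
t_q=5/2 → seg 1, τ=1/2; S=-2+23/6·τ+19/4·τ²+-19/12·τ³=29/32

  seg 0: a=3 b=-17/3 c=0 d=19/24
  seg 1: a=-2 b=23/6 c=19/4 d=-19/12
S(5/2) = 29/32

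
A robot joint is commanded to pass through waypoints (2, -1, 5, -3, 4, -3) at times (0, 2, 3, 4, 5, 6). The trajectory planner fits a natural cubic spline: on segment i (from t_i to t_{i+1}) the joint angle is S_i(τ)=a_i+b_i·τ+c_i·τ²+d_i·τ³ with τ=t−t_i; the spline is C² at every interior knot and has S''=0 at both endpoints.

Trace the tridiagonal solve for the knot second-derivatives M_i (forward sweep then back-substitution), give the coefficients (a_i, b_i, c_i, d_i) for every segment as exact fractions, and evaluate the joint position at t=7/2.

  seg 0: a=2 b=-3779/642 c=0 d=352/321
  seg 1: a=-1 b=4669/642 c=704/107 d=-5041/642
  seg 2: a=5 b=-1003/321 c=-3633/214 d=7769/642
  seg 3: a=-3 b=-497/642 c=2068/107 d=-7417/642
  seg 4: a=4 b=1034/321 c=-3281/214 d=3281/642
S(7/2) = 1209/1712

Δ: Δ0=-3/2, Δ1=6, Δ2=-8, Δ3=7, Δ4=-7
row 1: diag=6, rhs=45; c'=1/6, d'=15/2
row 2: denom=4−1·1/6=23/6; d'=(-84−1·15/2)/(23/6)=-549/23
row 3: denom=4−1·6/23=86/23; d'=(90−1·-549/23)/(86/23)=2619/86
row 4: denom=4−1·23/86=321/86; d'=(-84−1·2619/86)/(321/86)=-3281/107
back: M4=-3281/107
back: M3=2619/86−23/86·-3281/107=4136/107
back: M2=-549/23−6/23·4136/107=-3633/107
back: M1=15/2−1/6·-3633/107=1408/107
M: M0=0, M1=1408/107, M2=-3633/107, M3=4136/107, M4=-3281/107, M5=0
seg 0: a=2, c=M0/2=0, d=(M1−M0)/(6·2)=352/321, b=Δ0−h0·(2M0+M1)/6=-3779/642
seg 1: a=-1, c=M1/2=704/107, d=(M2−M1)/(6·1)=-5041/642, b=Δ1−h1·(2M1+M2)/6=4669/642
seg 2: a=5, c=M2/2=-3633/214, d=(M3−M2)/(6·1)=7769/642, b=Δ2−h2·(2M2+M3)/6=-1003/321
seg 3: a=-3, c=M3/2=2068/107, d=(M4−M3)/(6·1)=-7417/642, b=Δ3−h3·(2M3+M4)/6=-497/642
seg 4: a=4, c=M4/2=-3281/214, d=(M5−M4)/(6·1)=3281/642, b=Δ4−h4·(2M4+M5)/6=1034/321
t_q=7/2 → seg 2, τ=1/2; S=5+-1003/321·τ+-3633/214·τ²+7769/642·τ³=1209/1712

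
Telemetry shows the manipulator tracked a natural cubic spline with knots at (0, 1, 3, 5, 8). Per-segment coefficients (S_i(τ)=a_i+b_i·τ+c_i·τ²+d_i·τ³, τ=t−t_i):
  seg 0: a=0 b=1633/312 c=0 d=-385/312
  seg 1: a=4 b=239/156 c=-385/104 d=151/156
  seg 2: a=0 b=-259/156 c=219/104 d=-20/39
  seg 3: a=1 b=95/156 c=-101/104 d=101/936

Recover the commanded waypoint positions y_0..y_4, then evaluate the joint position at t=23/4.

y_0 = S_0(0) = a_0 = 0
y_1 = S_1(0) = a_1 = 4
y_2 = S_2(0) = a_2 = 0
y_3 = S_3(0) = a_3 = 1
y_4 = S_3(3) = -3
t_q=23/4 is in segment 3 (τ=3/4); S_3(τ)=6363/6656

y_0=0 y_1=4 y_2=0 y_3=1 y_4=-3
S(23/4) = 6363/6656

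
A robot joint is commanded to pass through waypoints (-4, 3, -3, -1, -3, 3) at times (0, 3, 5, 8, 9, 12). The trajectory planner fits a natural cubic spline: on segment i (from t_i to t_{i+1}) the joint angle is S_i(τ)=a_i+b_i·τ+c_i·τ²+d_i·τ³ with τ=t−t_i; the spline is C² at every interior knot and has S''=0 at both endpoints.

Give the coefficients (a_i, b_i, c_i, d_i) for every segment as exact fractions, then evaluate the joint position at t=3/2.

Δ: Δ0=7/3, Δ1=-3, Δ2=2/3, Δ3=-2, Δ4=2
row 1: diag=10, rhs=-32; c'=1/5, d'=-16/5
row 2: denom=10−2·1/5=48/5; d'=(22−2·-16/5)/(48/5)=71/24
row 3: denom=8−3·5/16=113/16; d'=(-16−3·71/24)/(113/16)=-398/113
row 4: denom=8−1·16/113=888/113; d'=(24−1·-398/113)/(888/113)=1555/444
back: M4=1555/444
back: M3=-398/113−16/113·1555/444=-446/111
back: M2=71/24−5/16·-446/111=1871/444
back: M1=-16/5−1/5·1871/444=-1795/444
M: M0=0, M1=-1795/444, M2=1871/444, M3=-446/111, M4=1555/444, M5=0
seg 0: a=-4, c=M0/2=0, d=(M1−M0)/(6·3)=-1795/7992, b=Δ0−h0·(2M0+M1)/6=1289/296
seg 1: a=3, c=M1/2=-1795/888, d=(M2−M1)/(6·2)=611/888, b=Δ1−h1·(2M1+M2)/6=-253/148
seg 2: a=-3, c=M2/2=1871/888, d=(M3−M2)/(6·3)=-3655/7992, b=Δ2−h2·(2M2+M3)/6=-683/444
seg 3: a=-1, c=M3/2=-223/111, d=(M4−M3)/(6·1)=371/296, b=Δ3−h3·(2M3+M4)/6=-1105/888
seg 4: a=-3, c=M4/2=1555/888, d=(M5−M4)/(6·3)=-1555/7992, b=Δ4−h4·(2M4+M5)/6=-667/444
t_q=3/2 → seg 0, τ=3/2; S=-4+1289/296·τ+0·τ²+-1795/7992·τ³=4201/2368

  seg 0: a=-4 b=1289/296 c=0 d=-1795/7992
  seg 1: a=3 b=-253/148 c=-1795/888 d=611/888
  seg 2: a=-3 b=-683/444 c=1871/888 d=-3655/7992
  seg 3: a=-1 b=-1105/888 c=-223/111 d=371/296
  seg 4: a=-3 b=-667/444 c=1555/888 d=-1555/7992
S(3/2) = 4201/2368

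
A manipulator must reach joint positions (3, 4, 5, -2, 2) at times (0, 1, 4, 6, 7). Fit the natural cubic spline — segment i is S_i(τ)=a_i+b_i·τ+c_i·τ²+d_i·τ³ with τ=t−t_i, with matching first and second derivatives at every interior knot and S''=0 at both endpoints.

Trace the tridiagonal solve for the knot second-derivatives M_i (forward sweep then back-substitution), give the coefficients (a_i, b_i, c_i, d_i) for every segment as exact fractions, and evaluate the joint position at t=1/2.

  seg 0: a=3 b=476/591 c=0 d=115/591
  seg 1: a=4 b=821/591 c=115/197 d=-553/1773
  seg 2: a=5 b=-2086/591 c=-438/197 d=5291/4728
  seg 3: a=-2 b=1189/1182 c=3539/788 d=-3539/2364
S(1/2) = 5401/1576

Δ: Δ0=1, Δ1=1/3, Δ2=-7/2, Δ3=4
row 1: diag=8, rhs=-4; c'=3/8, d'=-1/2
row 2: denom=10−3·3/8=71/8; d'=(-23−3·-1/2)/(71/8)=-172/71
row 3: denom=6−2·16/71=394/71; d'=(45−2·-172/71)/(394/71)=3539/394
back: M3=3539/394
back: M2=-172/71−16/71·3539/394=-876/197
back: M1=-1/2−3/8·-876/197=230/197
M: M0=0, M1=230/197, M2=-876/197, M3=3539/394, M4=0
seg 0: a=3, c=M0/2=0, d=(M1−M0)/(6·1)=115/591, b=Δ0−h0·(2M0+M1)/6=476/591
seg 1: a=4, c=M1/2=115/197, d=(M2−M1)/(6·3)=-553/1773, b=Δ1−h1·(2M1+M2)/6=821/591
seg 2: a=5, c=M2/2=-438/197, d=(M3−M2)/(6·2)=5291/4728, b=Δ2−h2·(2M2+M3)/6=-2086/591
seg 3: a=-2, c=M3/2=3539/788, d=(M4−M3)/(6·1)=-3539/2364, b=Δ3−h3·(2M3+M4)/6=1189/1182
t_q=1/2 → seg 0, τ=1/2; S=3+476/591·τ+0·τ²+115/591·τ³=5401/1576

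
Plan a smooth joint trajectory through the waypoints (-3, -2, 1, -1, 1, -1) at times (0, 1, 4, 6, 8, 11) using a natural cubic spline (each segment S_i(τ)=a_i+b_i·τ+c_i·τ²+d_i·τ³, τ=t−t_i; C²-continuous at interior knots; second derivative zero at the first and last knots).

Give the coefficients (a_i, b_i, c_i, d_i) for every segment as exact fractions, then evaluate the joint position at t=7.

  seg 0: a=-3 b=1120/1269 c=0 d=149/1269
  seg 1: a=-2 b=1567/1269 c=149/423 d=-1639/11421
  seg 2: a=1 b=-668/1269 c=-1192/1269 d=1783/5076
  seg 3: a=-1 b=-29/423 c=2965/2538 d=-1609/5076
  seg 4: a=1 b=1016/1269 c=-931/1269 d=931/11421
S(7) = -1103/5076

Δ: Δ0=1, Δ1=1, Δ2=-1, Δ3=1, Δ4=-2/3
row 1: diag=8, rhs=0; c'=3/8, d'=0
row 2: denom=10−3·3/8=71/8; d'=(-12−3·0)/(71/8)=-96/71
row 3: denom=8−2·16/71=536/71; d'=(12−2·-96/71)/(536/71)=261/134
row 4: denom=10−2·71/268=1269/134; d'=(-10−2·261/134)/(1269/134)=-1862/1269
back: M4=-1862/1269
back: M3=261/134−71/268·-1862/1269=2965/1269
back: M2=-96/71−16/71·2965/1269=-2384/1269
back: M1=0−3/8·-2384/1269=298/423
M: M0=0, M1=298/423, M2=-2384/1269, M3=2965/1269, M4=-1862/1269, M5=0
seg 0: a=-3, c=M0/2=0, d=(M1−M0)/(6·1)=149/1269, b=Δ0−h0·(2M0+M1)/6=1120/1269
seg 1: a=-2, c=M1/2=149/423, d=(M2−M1)/(6·3)=-1639/11421, b=Δ1−h1·(2M1+M2)/6=1567/1269
seg 2: a=1, c=M2/2=-1192/1269, d=(M3−M2)/(6·2)=1783/5076, b=Δ2−h2·(2M2+M3)/6=-668/1269
seg 3: a=-1, c=M3/2=2965/2538, d=(M4−M3)/(6·2)=-1609/5076, b=Δ3−h3·(2M3+M4)/6=-29/423
seg 4: a=1, c=M4/2=-931/1269, d=(M5−M4)/(6·3)=931/11421, b=Δ4−h4·(2M4+M5)/6=1016/1269
t_q=7 → seg 3, τ=1; S=-1+-29/423·τ+2965/2538·τ²+-1609/5076·τ³=-1103/5076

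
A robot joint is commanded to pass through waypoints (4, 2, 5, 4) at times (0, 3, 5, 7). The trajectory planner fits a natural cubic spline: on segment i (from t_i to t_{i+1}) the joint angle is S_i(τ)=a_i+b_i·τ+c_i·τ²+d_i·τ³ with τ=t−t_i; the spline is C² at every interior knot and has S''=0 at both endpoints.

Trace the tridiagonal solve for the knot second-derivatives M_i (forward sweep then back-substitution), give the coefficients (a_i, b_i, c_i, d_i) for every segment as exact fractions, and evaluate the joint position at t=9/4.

Δ: Δ0=-2/3, Δ1=3/2, Δ2=-1/2
row 1: diag=10, rhs=13; c'=1/5, d'=13/10
row 2: denom=8−2·1/5=38/5; d'=(-12−2·13/10)/(38/5)=-73/38
back: M2=-73/38
back: M1=13/10−1/5·-73/38=32/19
M: M0=0, M1=32/19, M2=-73/38, M3=0
seg 0: a=4, c=M0/2=0, d=(M1−M0)/(6·3)=16/171, b=Δ0−h0·(2M0+M1)/6=-86/57
seg 1: a=2, c=M1/2=16/19, d=(M2−M1)/(6·2)=-137/456, b=Δ1−h1·(2M1+M2)/6=58/57
seg 2: a=5, c=M2/2=-73/76, d=(M3−M2)/(6·2)=73/456, b=Δ2−h2·(2M2+M3)/6=89/114
t_q=9/4 → seg 0, τ=9/4; S=4+-86/57·τ+0·τ²+16/171·τ³=127/76

  seg 0: a=4 b=-86/57 c=0 d=16/171
  seg 1: a=2 b=58/57 c=16/19 d=-137/456
  seg 2: a=5 b=89/114 c=-73/76 d=73/456
S(9/4) = 127/76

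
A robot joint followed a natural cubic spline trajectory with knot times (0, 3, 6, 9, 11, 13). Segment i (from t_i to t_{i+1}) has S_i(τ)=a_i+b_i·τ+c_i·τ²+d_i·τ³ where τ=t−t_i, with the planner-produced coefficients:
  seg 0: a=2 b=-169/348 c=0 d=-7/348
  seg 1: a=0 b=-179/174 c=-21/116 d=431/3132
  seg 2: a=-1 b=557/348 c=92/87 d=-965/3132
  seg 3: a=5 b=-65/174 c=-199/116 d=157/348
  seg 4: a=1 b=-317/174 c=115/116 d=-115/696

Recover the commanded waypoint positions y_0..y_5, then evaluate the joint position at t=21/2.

y_0=2 y_1=0 y_2=-1 y_3=5 y_4=1 y_5=0
S(21/2) = 1951/928

y_0 = S_0(0) = a_0 = 2
y_1 = S_1(0) = a_1 = 0
y_2 = S_2(0) = a_2 = -1
y_3 = S_3(0) = a_3 = 5
y_4 = S_4(0) = a_4 = 1
y_5 = S_4(2) = 0
t_q=21/2 is in segment 3 (τ=3/2); S_3(τ)=1951/928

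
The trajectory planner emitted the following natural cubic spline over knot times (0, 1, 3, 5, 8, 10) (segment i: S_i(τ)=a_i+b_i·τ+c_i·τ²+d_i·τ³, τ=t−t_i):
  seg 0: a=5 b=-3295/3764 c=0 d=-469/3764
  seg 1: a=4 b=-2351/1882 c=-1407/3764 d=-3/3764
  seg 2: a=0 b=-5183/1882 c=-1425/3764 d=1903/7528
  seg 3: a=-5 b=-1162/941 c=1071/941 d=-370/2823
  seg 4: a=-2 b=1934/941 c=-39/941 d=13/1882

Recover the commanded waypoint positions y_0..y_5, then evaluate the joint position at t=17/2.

y_0=5 y_1=4 y_2=0 y_3=-5 y_4=-2 y_5=2
S(17/2) = -14783/15056

y_0 = S_0(0) = a_0 = 5
y_1 = S_1(0) = a_1 = 4
y_2 = S_2(0) = a_2 = 0
y_3 = S_3(0) = a_3 = -5
y_4 = S_4(0) = a_4 = -2
y_5 = S_4(2) = 2
t_q=17/2 is in segment 4 (τ=1/2); S_4(τ)=-14783/15056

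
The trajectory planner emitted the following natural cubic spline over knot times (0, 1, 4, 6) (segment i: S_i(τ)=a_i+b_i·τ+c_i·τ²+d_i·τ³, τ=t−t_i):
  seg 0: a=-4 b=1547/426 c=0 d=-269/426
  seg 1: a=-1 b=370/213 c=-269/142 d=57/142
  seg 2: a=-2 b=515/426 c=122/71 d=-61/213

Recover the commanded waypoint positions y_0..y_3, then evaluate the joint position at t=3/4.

y_0=-4 y_1=-1 y_2=-2 y_3=5
S(3/4) = -14021/9088

y_0 = S_0(0) = a_0 = -4
y_1 = S_1(0) = a_1 = -1
y_2 = S_2(0) = a_2 = -2
y_3 = S_2(2) = 5
t_q=3/4 is in segment 0 (τ=3/4); S_0(τ)=-14021/9088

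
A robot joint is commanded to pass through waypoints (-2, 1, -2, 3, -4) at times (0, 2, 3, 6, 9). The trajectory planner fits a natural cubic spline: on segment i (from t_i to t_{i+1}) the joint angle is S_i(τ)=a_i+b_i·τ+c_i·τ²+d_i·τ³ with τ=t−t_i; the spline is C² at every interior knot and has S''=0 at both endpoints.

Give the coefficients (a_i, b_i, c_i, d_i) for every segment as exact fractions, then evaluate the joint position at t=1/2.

Δ: Δ0=3/2, Δ1=-3, Δ2=5/3, Δ3=-7/3
row 1: diag=6, rhs=-27; c'=1/6, d'=-9/2
row 2: denom=8−1·1/6=47/6; d'=(28−1·-9/2)/(47/6)=195/47
row 3: denom=12−3·18/47=510/47; d'=(-24−3·195/47)/(510/47)=-571/170
back: M3=-571/170
back: M2=195/47−18/47·-571/170=462/85
back: M1=-9/2−1/6·462/85=-919/170
M: M0=0, M1=-919/170, M2=462/85, M3=-571/170, M4=0
seg 0: a=-2, c=M0/2=0, d=(M1−M0)/(6·2)=-919/2040, b=Δ0−h0·(2M0+M1)/6=842/255
seg 1: a=1, c=M1/2=-919/340, d=(M2−M1)/(6·1)=1843/1020, b=Δ1−h1·(2M1+M2)/6=-1073/510
seg 2: a=-2, c=M2/2=231/85, d=(M3−M2)/(6·3)=-299/612, b=Δ2−h2·(2M2+M3)/6=-2131/1020
seg 3: a=3, c=M3/2=-571/340, d=(M4−M3)/(6·3)=571/3060, b=Δ3−h3·(2M3+M4)/6=523/510
t_q=1/2 → seg 0, τ=1/2; S=-2+842/255·τ+0·τ²+-919/2040·τ³=-441/1088

  seg 0: a=-2 b=842/255 c=0 d=-919/2040
  seg 1: a=1 b=-1073/510 c=-919/340 d=1843/1020
  seg 2: a=-2 b=-2131/1020 c=231/85 d=-299/612
  seg 3: a=3 b=523/510 c=-571/340 d=571/3060
S(1/2) = -441/1088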